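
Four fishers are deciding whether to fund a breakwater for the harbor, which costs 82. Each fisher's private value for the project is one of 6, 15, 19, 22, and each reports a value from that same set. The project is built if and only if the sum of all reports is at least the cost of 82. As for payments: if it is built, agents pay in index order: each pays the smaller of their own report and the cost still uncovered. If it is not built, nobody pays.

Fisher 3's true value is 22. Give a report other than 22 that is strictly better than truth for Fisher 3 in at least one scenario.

Suppose Fisher 1 reports 19, Fisher 2 reports 22 and Fisher 4 reports 22.
Report 22: project built, pays 22, utility 22 - 22 = 0.
Report 19: project built, pays 19, utility 22 - 19 = 3.
So reporting 19 beats truth here (3 > 0).

19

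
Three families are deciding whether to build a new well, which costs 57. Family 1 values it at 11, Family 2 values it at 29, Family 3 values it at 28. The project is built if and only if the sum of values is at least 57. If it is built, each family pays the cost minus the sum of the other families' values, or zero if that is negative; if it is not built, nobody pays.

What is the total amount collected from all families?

35

Total value 68 ≥ cost 57, so it is built.
Family 1: others sum to 57; max(0, 57 - 57) = 0.
Family 2: others sum to 39; max(0, 57 - 39) = 18.
Family 3: others sum to 40; max(0, 57 - 40) = 17.
Total collected = 0 + 18 + 17 = 35.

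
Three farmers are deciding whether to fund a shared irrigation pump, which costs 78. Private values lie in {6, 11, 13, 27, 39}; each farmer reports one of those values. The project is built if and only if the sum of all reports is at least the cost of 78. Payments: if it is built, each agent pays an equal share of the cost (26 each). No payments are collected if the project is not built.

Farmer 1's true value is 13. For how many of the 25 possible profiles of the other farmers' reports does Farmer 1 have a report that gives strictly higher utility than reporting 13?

2

Others report (27, 39): truth gives -13; report 6 gives 0 > -13. Violating.
Others report (39, 27): truth gives -13; report 6 gives 0 > -13. Violating.
Others report (6, 6): truth gives 0; no alternative beats it.
Others report (6, 11): truth gives 0; no alternative beats it.
(Checking all 25 profiles: 2 have a profitable deviation, 23 do not.)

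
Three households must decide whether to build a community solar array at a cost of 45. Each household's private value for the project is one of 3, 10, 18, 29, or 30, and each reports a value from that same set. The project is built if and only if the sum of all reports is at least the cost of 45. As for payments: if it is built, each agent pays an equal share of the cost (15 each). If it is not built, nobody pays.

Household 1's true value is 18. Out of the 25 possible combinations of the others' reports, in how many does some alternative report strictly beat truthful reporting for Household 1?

3

Others report (3, 18): truth gives 0; report 29 gives 3 > 0. Violating.
Others report (10, 10): truth gives 0; report 29 gives 3 > 0. Violating.
Others report (18, 3): truth gives 0; report 29 gives 3 > 0. Violating.
Others report (3, 3): truth gives 0; no alternative beats it.
Others report (3, 10): truth gives 0; no alternative beats it.
(Checking all 25 profiles: 3 have a profitable deviation, 22 do not.)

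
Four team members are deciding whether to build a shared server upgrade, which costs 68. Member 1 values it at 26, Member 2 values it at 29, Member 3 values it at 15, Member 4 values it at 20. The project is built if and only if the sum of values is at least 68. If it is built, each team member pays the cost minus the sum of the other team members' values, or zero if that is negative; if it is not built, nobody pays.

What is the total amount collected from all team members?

11

Total value 90 ≥ cost 68, so it is built.
Member 1: others sum to 64; max(0, 68 - 64) = 4.
Member 2: others sum to 61; max(0, 68 - 61) = 7.
Member 3: others sum to 75; max(0, 68 - 75) = 0.
Member 4: others sum to 70; max(0, 68 - 70) = 0.
Total collected = 4 + 7 + 0 + 0 = 11.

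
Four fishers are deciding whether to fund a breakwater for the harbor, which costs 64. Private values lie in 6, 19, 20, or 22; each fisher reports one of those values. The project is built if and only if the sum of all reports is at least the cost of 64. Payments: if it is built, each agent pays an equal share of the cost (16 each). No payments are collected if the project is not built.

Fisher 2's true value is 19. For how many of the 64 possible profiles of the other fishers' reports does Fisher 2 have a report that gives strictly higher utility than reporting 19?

3

Others report (6, 19, 19): truth gives 0; report 20 gives 3 > 0. Violating.
Others report (19, 6, 19): truth gives 0; report 20 gives 3 > 0. Violating.
Others report (19, 19, 6): truth gives 0; report 20 gives 3 > 0. Violating.
Others report (6, 6, 6): truth gives 0; no alternative beats it.
Others report (6, 6, 19): truth gives 0; no alternative beats it.
(Checking all 64 profiles: 3 have a profitable deviation, 61 do not.)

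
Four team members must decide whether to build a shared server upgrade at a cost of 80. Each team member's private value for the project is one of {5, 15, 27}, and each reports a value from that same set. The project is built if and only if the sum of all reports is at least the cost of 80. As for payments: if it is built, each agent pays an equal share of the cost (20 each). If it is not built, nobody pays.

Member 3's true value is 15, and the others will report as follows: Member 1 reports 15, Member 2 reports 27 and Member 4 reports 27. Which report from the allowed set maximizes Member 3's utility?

5

Report 5: project not built, utility 0.
Report 15: project built, pays 20, utility 15 - 20 = -5.
Report 27: project built, pays 20, utility 15 - 20 = -5.
The best choice is 5 with utility 0.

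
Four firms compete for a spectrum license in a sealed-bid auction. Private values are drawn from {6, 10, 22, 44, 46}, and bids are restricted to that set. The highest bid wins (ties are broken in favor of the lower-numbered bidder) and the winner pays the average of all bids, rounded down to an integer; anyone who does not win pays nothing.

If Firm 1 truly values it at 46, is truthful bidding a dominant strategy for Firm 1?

Consider the case where Firm 2 bids 6, Firm 3 bids 6 and Firm 4 bids 6.
Truthful bid 46: wins, pays 16, utility 46 - 16 = 30.
Bid 6 instead: wins, pays 6, utility 46 - 6 = 40.
Since 40 > 30, bidding 6 is strictly better here, so truthful bidding is not dominant.

No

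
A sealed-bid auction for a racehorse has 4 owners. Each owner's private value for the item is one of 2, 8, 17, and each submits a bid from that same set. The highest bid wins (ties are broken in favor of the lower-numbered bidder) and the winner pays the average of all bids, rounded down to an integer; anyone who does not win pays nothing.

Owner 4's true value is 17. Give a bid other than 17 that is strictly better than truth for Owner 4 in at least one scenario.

Suppose Owner 1 bids 2, Owner 2 bids 2 and Owner 3 bids 2.
Bid 17: wins, pays 5, utility 17 - 5 = 12.
Bid 8: wins, pays 3, utility 17 - 3 = 14.
So bidding 8 beats truth here (14 > 12).

8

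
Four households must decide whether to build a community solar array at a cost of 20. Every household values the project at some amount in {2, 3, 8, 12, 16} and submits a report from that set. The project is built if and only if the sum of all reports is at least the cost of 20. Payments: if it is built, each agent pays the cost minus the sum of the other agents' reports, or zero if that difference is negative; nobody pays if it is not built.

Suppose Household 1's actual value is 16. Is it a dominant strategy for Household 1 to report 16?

Yes

Check each profile of the others' reports and compare truth against every alternative report.
Others report (2, 2, 3): truth gives 3, best alternative gives 0.
Others report (2, 3, 2): truth gives 3, best alternative gives 0.
Others report (3, 2, 2): truth gives 3, best alternative gives 0.
Others report (2, 2, 2): truth gives 2, best alternative gives 0.
Others report (2, 2, 16): truth gives 16, best alternative gives 16.
Others report (2, 3, 16): truth gives 16, best alternative gives 16.
(Remaining 119 profiles checked similarly; truth is weakly best in each.)
In every case the truthful report is at least as good as any alternative, so it is a dominant strategy.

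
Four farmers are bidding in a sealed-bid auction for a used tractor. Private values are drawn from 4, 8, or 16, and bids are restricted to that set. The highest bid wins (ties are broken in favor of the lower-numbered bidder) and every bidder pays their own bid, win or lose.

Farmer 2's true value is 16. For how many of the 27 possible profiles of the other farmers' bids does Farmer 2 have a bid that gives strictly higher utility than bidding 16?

13

Others bid (4, 4, 4): truth gives 0; bid 8 gives 8 > 0. Violating.
Others bid (4, 4, 8): truth gives 0; bid 8 gives 8 > 0. Violating.
Others bid (4, 8, 4): truth gives 0; bid 8 gives 8 > 0. Violating.
Others bid (4, 8, 8): truth gives 0; bid 8 gives 8 > 0. Violating.
Others bid (4, 4, 16): truth gives 0; no alternative beats it.
Others bid (4, 8, 16): truth gives 0; no alternative beats it.
(Checking all 27 profiles: 13 have a profitable deviation, 14 do not.)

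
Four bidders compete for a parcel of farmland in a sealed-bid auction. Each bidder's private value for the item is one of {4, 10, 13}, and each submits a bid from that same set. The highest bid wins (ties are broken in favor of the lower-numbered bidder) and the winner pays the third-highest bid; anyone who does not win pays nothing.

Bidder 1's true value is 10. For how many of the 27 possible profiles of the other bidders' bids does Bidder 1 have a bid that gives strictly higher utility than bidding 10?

Others bid (4, 4, 13): truth gives 0; bid 13 gives 6 > 0. Violating.
Others bid (4, 13, 4): truth gives 0; bid 13 gives 6 > 0. Violating.
Others bid (13, 4, 4): truth gives 0; bid 13 gives 6 > 0. Violating.
Others bid (4, 4, 4): truth gives 6; no alternative beats it.
Others bid (4, 4, 10): truth gives 6; no alternative beats it.
(Checking all 27 profiles: 3 have a profitable deviation, 24 do not.)

3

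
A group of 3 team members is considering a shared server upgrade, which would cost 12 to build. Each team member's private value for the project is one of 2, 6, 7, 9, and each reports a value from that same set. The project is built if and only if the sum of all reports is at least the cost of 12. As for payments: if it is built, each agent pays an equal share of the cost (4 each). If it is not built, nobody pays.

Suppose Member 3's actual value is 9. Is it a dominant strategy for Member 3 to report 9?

Yes

Check each profile of the others' reports and compare truth against every alternative report.
Others report (2, 2): truth gives 5, best alternative gives 0.
Others report (2, 6): truth gives 5, best alternative gives 5.
Others report (2, 7): truth gives 5, best alternative gives 5.
Others report (2, 9): truth gives 5, best alternative gives 5.
Others report (6, 2): truth gives 5, best alternative gives 5.
Others report (6, 6): truth gives 5, best alternative gives 5.
(Remaining 10 profiles checked similarly; truth is weakly best in each.)
In every case the truthful report is at least as good as any alternative, so it is a dominant strategy.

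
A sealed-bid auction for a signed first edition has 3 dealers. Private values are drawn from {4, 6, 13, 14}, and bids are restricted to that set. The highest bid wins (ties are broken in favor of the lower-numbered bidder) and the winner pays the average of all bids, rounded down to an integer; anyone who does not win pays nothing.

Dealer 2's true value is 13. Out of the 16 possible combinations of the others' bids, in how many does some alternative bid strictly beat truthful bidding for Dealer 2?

6

Others bid (4, 4): truth gives 6; bid 6 gives 9 > 6. Violating.
Others bid (4, 6): truth gives 6; bid 6 gives 8 > 6. Violating.
Others bid (4, 14): truth gives 0; bid 14 gives 3 > 0. Violating.
Others bid (6, 14): truth gives 0; bid 14 gives 2 > 0. Violating.
Others bid (4, 13): truth gives 3; no alternative beats it.
Others bid (6, 4): truth gives 6; no alternative beats it.
(Checking all 16 profiles: 6 have a profitable deviation, 10 do not.)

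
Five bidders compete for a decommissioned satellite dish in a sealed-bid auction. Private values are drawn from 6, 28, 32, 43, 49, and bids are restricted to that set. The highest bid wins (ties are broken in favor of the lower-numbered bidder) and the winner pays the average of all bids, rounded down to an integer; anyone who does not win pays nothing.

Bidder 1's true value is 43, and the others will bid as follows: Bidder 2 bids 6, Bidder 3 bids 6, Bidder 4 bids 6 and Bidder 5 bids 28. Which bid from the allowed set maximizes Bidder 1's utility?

Bid 6: loses, pays 0, utility 0.
Bid 28: wins, pays 14, utility 43 - 14 = 29.
Bid 32: wins, pays 15, utility 43 - 15 = 28.
Bid 43: wins, pays 17, utility 43 - 17 = 26.
Bid 49: wins, pays 19, utility 43 - 19 = 24.
The best choice is 28 with utility 29.

28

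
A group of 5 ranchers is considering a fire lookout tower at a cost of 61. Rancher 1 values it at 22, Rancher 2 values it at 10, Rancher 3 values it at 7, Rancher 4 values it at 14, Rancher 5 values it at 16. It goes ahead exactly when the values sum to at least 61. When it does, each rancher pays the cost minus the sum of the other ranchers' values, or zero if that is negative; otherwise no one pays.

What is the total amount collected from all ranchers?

Total value 69 ≥ cost 61, so it is built.
Rancher 1: others sum to 47; max(0, 61 - 47) = 14.
Rancher 2: others sum to 59; max(0, 61 - 59) = 2.
Rancher 3: others sum to 62; max(0, 61 - 62) = 0.
Rancher 4: others sum to 55; max(0, 61 - 55) = 6.
Rancher 5: others sum to 53; max(0, 61 - 53) = 8.
Total collected = 14 + 2 + 0 + 6 + 8 = 30.

30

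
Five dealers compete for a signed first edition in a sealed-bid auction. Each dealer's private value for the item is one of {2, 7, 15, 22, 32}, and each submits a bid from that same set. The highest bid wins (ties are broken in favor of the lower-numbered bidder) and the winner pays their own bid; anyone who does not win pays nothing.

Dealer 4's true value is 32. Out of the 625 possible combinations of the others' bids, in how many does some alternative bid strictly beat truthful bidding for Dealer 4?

Others bid (2, 2, 2, 2): truth gives 0; bid 7 gives 25 > 0. Violating.
Others bid (2, 2, 2, 7): truth gives 0; bid 7 gives 25 > 0. Violating.
Others bid (2, 2, 2, 15): truth gives 0; bid 15 gives 17 > 0. Violating.
Others bid (2, 2, 2, 22): truth gives 0; bid 22 gives 10 > 0. Violating.
Others bid (2, 2, 2, 32): truth gives 0; no alternative beats it.
Others bid (2, 2, 7, 32): truth gives 0; no alternative beats it.
(Checking all 625 profiles: 108 have a profitable deviation, 517 do not.)

108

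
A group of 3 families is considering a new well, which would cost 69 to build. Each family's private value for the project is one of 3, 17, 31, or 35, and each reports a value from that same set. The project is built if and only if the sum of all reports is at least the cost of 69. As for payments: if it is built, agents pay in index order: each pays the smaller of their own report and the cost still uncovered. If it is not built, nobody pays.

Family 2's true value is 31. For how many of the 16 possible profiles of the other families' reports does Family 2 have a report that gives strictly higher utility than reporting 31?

Others report (17, 35): truth gives 0; report 17 gives 14 > 0. Violating.
Others report (31, 31): truth gives 0; report 17 gives 14 > 0. Violating.
Others report (31, 35): truth gives 0; report 3 gives 28 > 0. Violating.
Others report (35, 17): truth gives 0; report 17 gives 14 > 0. Violating.
Others report (3, 3): truth gives 0; no alternative beats it.
Others report (3, 17): truth gives 0; no alternative beats it.
(Checking all 16 profiles: 6 have a profitable deviation, 10 do not.)

6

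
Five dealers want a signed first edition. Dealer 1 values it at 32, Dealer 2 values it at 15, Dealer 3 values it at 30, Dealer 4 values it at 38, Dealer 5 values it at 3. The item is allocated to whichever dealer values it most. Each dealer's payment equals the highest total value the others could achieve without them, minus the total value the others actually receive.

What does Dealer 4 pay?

32

Dealer 4 has the highest value and receives the item.
Without Dealer 4, the item would go to the next-highest value, 32, so the others could achieve 32.
With Dealer 4 present and winning, the others receive nothing, so their total is 0.
Payment = 32 - 0 = 32.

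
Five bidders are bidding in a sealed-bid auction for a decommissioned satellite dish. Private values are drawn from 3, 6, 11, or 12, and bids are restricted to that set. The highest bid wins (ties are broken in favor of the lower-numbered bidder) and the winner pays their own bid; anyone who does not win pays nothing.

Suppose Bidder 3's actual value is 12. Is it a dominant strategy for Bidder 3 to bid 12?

No

Consider the case where Bidder 1 bids 3, Bidder 2 bids 3, Bidder 4 bids 3 and Bidder 5 bids 3.
Truthful bid 12: wins, pays 12, utility 12 - 12 = 0.
Bid 6 instead: wins, pays 6, utility 12 - 6 = 6.
Since 6 > 0, bidding 6 is strictly better here, so truthful bidding is not dominant.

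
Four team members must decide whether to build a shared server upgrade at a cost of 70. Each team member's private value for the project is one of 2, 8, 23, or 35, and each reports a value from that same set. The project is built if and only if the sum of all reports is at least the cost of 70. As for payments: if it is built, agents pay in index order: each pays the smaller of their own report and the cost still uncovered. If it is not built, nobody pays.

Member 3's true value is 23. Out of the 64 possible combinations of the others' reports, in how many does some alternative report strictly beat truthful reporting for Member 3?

16

Others report (2, 35, 35): truth gives 0; report 2 gives 21 > 0. Violating.
Others report (8, 23, 35): truth gives 0; report 8 gives 15 > 0. Violating.
Others report (8, 35, 23): truth gives 0; report 8 gives 15 > 0. Violating.
Others report (8, 35, 35): truth gives 0; report 2 gives 21 > 0. Violating.
Others report (2, 2, 2): truth gives 0; no alternative beats it.
Others report (2, 2, 8): truth gives 0; no alternative beats it.
(Checking all 64 profiles: 16 have a profitable deviation, 48 do not.)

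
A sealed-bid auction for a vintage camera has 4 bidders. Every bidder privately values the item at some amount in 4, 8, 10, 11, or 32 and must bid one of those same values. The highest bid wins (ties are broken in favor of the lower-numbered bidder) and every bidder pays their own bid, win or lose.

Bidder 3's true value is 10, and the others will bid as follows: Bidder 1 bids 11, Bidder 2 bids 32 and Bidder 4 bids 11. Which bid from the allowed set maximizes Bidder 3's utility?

4

Bid 4: loses but pays 4, utility -4.
Bid 8: loses but pays 8, utility -8.
Bid 10: loses but pays 10, utility -10.
Bid 11: loses but pays 11, utility -11.
Bid 32: loses but pays 32, utility -32.
The best choice is 4 with utility -4.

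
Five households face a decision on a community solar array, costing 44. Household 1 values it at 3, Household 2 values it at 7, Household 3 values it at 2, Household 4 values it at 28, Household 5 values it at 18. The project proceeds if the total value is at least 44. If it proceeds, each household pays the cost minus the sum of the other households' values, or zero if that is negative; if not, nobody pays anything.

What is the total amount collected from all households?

18

Total value 58 ≥ cost 44, so it is built.
Household 1: others sum to 55; max(0, 44 - 55) = 0.
Household 2: others sum to 51; max(0, 44 - 51) = 0.
Household 3: others sum to 56; max(0, 44 - 56) = 0.
Household 4: others sum to 30; max(0, 44 - 30) = 14.
Household 5: others sum to 40; max(0, 44 - 40) = 4.
Total collected = 0 + 0 + 0 + 14 + 4 = 18.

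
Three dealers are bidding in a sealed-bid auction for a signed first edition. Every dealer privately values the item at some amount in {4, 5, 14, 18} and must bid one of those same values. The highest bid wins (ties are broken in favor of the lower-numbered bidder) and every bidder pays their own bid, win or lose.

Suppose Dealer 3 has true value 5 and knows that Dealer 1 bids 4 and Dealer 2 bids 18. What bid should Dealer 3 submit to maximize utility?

Bid 4: loses but pays 4, utility -4.
Bid 5: loses but pays 5, utility -5.
Bid 14: loses but pays 14, utility -14.
Bid 18: loses but pays 18, utility -18.
The best choice is 4 with utility -4.

4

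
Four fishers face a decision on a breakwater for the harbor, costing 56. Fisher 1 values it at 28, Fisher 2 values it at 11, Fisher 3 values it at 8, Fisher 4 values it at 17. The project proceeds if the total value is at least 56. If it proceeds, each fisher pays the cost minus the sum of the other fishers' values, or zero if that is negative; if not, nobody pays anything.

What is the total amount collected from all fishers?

Total value 64 ≥ cost 56, so it is built.
Fisher 1: others sum to 36; max(0, 56 - 36) = 20.
Fisher 2: others sum to 53; max(0, 56 - 53) = 3.
Fisher 3: others sum to 56; max(0, 56 - 56) = 0.
Fisher 4: others sum to 47; max(0, 56 - 47) = 9.
Total collected = 20 + 3 + 0 + 9 = 32.

32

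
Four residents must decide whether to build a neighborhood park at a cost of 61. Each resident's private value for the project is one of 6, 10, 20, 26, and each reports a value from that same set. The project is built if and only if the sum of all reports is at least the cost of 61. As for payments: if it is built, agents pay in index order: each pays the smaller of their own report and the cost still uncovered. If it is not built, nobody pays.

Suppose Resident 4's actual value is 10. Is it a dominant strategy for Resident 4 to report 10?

Check each profile of the others' reports and compare truth against every alternative report.
Others report (10, 26, 26): truth gives 10, best alternative gives 10.
Others report (20, 20, 26): truth gives 10, best alternative gives 10.
Others report (20, 26, 20): truth gives 10, best alternative gives 10.
Others report (20, 26, 26): truth gives 10, best alternative gives 10.
Others report (26, 10, 26): truth gives 10, best alternative gives 10.
Others report (26, 20, 20): truth gives 10, best alternative gives 10.
(Remaining 58 profiles checked similarly; truth is weakly best in each.)
In every case the truthful report is at least as good as any alternative, so it is a dominant strategy.

Yes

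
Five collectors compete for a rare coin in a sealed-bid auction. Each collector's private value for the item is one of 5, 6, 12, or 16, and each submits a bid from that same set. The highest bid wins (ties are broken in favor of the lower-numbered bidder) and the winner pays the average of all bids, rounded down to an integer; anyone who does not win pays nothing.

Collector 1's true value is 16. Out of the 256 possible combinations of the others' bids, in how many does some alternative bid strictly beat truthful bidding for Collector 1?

68

Others bid (5, 5, 5, 5): truth gives 9; bid 5 gives 11 > 9. Violating.
Others bid (5, 5, 5, 6): truth gives 9; bid 6 gives 11 > 9. Violating.
Others bid (5, 5, 5, 12): truth gives 8; bid 12 gives 9 > 8. Violating.
Others bid (5, 5, 6, 5): truth gives 9; bid 6 gives 11 > 9. Violating.
Others bid (5, 5, 5, 16): truth gives 7; no alternative beats it.
Others bid (5, 5, 6, 12): truth gives 8; no alternative beats it.
(Checking all 256 profiles: 68 have a profitable deviation, 188 do not.)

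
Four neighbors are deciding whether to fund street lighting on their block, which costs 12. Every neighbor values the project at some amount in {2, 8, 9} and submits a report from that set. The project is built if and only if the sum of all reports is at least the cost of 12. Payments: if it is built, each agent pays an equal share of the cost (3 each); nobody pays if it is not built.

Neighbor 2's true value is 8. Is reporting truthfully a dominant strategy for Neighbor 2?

Check each profile of the others' reports and compare truth against every alternative report.
Others report (2, 2, 2): truth gives 5, best alternative gives 5.
Others report (2, 2, 8): truth gives 5, best alternative gives 5.
Others report (2, 2, 9): truth gives 5, best alternative gives 5.
Others report (2, 8, 2): truth gives 5, best alternative gives 5.
Others report (2, 8, 8): truth gives 5, best alternative gives 5.
Others report (2, 8, 9): truth gives 5, best alternative gives 5.
(Remaining 21 profiles checked similarly; truth is weakly best in each.)
In every case the truthful report is at least as good as any alternative, so it is a dominant strategy.

Yes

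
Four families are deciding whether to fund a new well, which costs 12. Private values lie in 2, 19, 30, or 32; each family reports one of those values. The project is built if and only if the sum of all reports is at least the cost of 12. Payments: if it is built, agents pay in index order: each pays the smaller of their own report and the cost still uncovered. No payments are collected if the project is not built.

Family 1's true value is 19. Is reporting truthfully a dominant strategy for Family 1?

No

Consider the case where Family 2 reports 2, Family 3 reports 2 and Family 4 reports 19.
Truthful report 19: project built, pays 12, utility 19 - 12 = 7.
Report 2 instead: project built, pays 2, utility 19 - 2 = 17.
Since 17 > 7, reporting 2 is strictly better here, so truthful reporting is not dominant.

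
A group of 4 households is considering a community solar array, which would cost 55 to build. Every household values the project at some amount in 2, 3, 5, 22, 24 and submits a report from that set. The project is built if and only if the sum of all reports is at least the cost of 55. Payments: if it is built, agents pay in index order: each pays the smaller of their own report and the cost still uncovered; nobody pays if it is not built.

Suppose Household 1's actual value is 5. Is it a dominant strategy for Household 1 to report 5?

Consider the case where Household 2 reports 5, Household 3 reports 24 and Household 4 reports 24.
Truthful report 5: project built, pays 5, utility 5 - 5 = 0.
Report 2 instead: project built, pays 2, utility 5 - 2 = 3.
Since 3 > 0, reporting 2 is strictly better here, so truthful reporting is not dominant.

No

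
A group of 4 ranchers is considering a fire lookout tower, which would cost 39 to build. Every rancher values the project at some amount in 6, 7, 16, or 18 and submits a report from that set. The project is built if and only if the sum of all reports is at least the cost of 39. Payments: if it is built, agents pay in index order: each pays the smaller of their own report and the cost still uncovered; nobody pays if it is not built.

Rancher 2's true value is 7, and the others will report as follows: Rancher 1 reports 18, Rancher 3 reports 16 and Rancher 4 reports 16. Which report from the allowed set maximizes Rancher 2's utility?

6

Report 6: project built, pays 6, utility 7 - 6 = 1.
Report 7: project built, pays 7, utility 7 - 7 = 0.
Report 16: project built, pays 16, utility 7 - 16 = -9.
Report 18: project built, pays 18, utility 7 - 18 = -11.
The best choice is 6 with utility 1.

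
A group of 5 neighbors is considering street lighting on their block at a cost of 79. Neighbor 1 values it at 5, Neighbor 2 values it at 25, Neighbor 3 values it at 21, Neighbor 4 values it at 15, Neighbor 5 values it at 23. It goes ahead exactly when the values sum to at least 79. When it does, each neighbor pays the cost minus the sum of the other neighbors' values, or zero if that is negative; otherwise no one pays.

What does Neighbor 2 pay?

Total value 89 ≥ cost 79, so the project is built.
The other neighbors' values sum to 64.
Cost minus that sum is 79 - 64 = 15.

15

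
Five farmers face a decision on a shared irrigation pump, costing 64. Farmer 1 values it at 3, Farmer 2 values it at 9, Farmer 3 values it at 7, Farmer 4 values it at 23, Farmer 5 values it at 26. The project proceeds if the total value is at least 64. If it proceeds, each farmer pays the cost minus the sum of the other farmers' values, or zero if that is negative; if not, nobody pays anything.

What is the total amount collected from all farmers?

49

Total value 68 ≥ cost 64, so it is built.
Farmer 1: others sum to 65; max(0, 64 - 65) = 0.
Farmer 2: others sum to 59; max(0, 64 - 59) = 5.
Farmer 3: others sum to 61; max(0, 64 - 61) = 3.
Farmer 4: others sum to 45; max(0, 64 - 45) = 19.
Farmer 5: others sum to 42; max(0, 64 - 42) = 22.
Total collected = 0 + 5 + 3 + 19 + 22 = 49.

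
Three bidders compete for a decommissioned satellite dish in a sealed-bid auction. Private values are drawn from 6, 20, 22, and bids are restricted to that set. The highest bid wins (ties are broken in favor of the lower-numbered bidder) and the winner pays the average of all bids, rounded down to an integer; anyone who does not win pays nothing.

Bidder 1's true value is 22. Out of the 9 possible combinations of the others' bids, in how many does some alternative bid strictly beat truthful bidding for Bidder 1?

3

Others bid (6, 6): truth gives 11; bid 6 gives 16 > 11. Violating.
Others bid (6, 20): truth gives 6; bid 20 gives 7 > 6. Violating.
Others bid (20, 6): truth gives 6; bid 20 gives 7 > 6. Violating.
Others bid (6, 22): truth gives 6; no alternative beats it.
Others bid (20, 20): truth gives 2; no alternative beats it.
(Checking all 9 profiles: 3 have a profitable deviation, 6 do not.)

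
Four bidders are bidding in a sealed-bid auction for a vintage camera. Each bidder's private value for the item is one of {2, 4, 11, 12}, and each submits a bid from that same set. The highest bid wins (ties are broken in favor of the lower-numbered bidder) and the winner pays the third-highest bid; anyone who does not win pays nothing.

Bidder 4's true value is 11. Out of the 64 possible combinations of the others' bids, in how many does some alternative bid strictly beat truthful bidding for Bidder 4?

Others bid (2, 2, 11): truth gives 0; bid 12 gives 9 > 0. Violating.
Others bid (2, 4, 11): truth gives 0; bid 12 gives 7 > 0. Violating.
Others bid (2, 11, 2): truth gives 0; bid 12 gives 9 > 0. Violating.
Others bid (2, 11, 4): truth gives 0; bid 12 gives 7 > 0. Violating.
Others bid (2, 2, 2): truth gives 9; no alternative beats it.
Others bid (2, 2, 4): truth gives 9; no alternative beats it.
(Checking all 64 profiles: 12 have a profitable deviation, 52 do not.)

12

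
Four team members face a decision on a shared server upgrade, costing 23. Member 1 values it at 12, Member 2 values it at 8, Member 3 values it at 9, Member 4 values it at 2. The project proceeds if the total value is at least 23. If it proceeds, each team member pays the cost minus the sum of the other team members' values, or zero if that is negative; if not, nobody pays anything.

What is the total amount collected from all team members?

Total value 31 ≥ cost 23, so it is built.
Member 1: others sum to 19; max(0, 23 - 19) = 4.
Member 2: others sum to 23; max(0, 23 - 23) = 0.
Member 3: others sum to 22; max(0, 23 - 22) = 1.
Member 4: others sum to 29; max(0, 23 - 29) = 0.
Total collected = 4 + 0 + 1 + 0 = 5.

5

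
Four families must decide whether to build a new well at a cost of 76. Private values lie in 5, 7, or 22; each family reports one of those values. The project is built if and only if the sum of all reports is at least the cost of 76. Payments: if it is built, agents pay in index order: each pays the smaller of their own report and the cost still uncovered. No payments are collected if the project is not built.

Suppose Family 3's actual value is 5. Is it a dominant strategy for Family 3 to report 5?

Check each profile of the others' reports and compare truth against every alternative report.
Others report (5, 5, 5): truth gives 0, best alternative gives 0.
Others report (5, 5, 7): truth gives 0, best alternative gives 0.
Others report (5, 5, 22): truth gives 0, best alternative gives 0.
Others report (5, 7, 5): truth gives 0, best alternative gives 0.
Others report (5, 7, 7): truth gives 0, best alternative gives 0.
Others report (5, 7, 22): truth gives 0, best alternative gives 0.
(Remaining 21 profiles checked similarly; truth is weakly best in each.)
In every case the truthful report is at least as good as any alternative, so it is a dominant strategy.

Yes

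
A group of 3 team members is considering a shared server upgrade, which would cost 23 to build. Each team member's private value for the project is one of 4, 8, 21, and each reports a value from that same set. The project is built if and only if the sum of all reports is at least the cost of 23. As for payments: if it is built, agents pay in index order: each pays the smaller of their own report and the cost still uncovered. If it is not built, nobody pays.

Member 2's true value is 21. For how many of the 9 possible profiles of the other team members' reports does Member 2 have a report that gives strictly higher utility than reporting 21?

3

Others report (4, 21): truth gives 2; report 4 gives 17 > 2. Violating.
Others report (8, 8): truth gives 6; report 8 gives 13 > 6. Violating.
Others report (8, 21): truth gives 6; report 4 gives 17 > 6. Violating.
Others report (4, 4): truth gives 2; no alternative beats it.
Others report (4, 8): truth gives 2; no alternative beats it.
(Checking all 9 profiles: 3 have a profitable deviation, 6 do not.)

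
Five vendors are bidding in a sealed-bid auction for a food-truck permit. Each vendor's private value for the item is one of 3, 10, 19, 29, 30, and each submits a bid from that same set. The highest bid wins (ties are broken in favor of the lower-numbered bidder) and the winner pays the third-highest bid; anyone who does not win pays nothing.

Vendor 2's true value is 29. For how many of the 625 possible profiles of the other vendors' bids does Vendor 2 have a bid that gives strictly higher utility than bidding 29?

108

Others bid (3, 3, 3, 30): truth gives 0; bid 30 gives 26 > 0. Violating.
Others bid (3, 3, 10, 30): truth gives 0; bid 30 gives 19 > 0. Violating.
Others bid (3, 3, 19, 30): truth gives 0; bid 30 gives 10 > 0. Violating.
Others bid (3, 3, 30, 3): truth gives 0; bid 30 gives 26 > 0. Violating.
Others bid (3, 3, 3, 3): truth gives 26; no alternative beats it.
Others bid (3, 3, 3, 10): truth gives 26; no alternative beats it.
(Checking all 625 profiles: 108 have a profitable deviation, 517 do not.)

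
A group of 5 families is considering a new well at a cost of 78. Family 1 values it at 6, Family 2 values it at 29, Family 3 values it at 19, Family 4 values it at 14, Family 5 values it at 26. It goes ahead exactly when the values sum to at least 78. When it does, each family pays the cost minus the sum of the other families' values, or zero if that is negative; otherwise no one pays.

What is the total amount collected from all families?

26

Total value 94 ≥ cost 78, so it is built.
Family 1: others sum to 88; max(0, 78 - 88) = 0.
Family 2: others sum to 65; max(0, 78 - 65) = 13.
Family 3: others sum to 75; max(0, 78 - 75) = 3.
Family 4: others sum to 80; max(0, 78 - 80) = 0.
Family 5: others sum to 68; max(0, 78 - 68) = 10.
Total collected = 0 + 13 + 3 + 0 + 10 = 26.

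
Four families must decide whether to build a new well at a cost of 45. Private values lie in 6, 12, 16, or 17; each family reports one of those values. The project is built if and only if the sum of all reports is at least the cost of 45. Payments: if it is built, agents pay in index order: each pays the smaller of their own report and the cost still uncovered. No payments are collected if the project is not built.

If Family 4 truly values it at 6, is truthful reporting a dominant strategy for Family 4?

Yes

Check each profile of the others' reports and compare truth against every alternative report.
Others report (6, 12, 16): truth gives 0, best alternative gives -5.
Others report (6, 16, 12): truth gives 0, best alternative gives -5.
Others report (12, 6, 16): truth gives 0, best alternative gives -5.
Others report (12, 16, 6): truth gives 0, best alternative gives -5.
Others report (16, 6, 12): truth gives 0, best alternative gives -5.
Others report (16, 12, 6): truth gives 0, best alternative gives -5.
(Remaining 58 profiles checked similarly; truth is weakly best in each.)
In every case the truthful report is at least as good as any alternative, so it is a dominant strategy.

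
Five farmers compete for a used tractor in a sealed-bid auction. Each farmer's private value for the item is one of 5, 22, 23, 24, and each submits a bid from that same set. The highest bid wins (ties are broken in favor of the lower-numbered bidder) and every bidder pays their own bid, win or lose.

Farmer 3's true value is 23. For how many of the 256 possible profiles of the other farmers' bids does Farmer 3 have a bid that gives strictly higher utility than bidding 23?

224

Others bid (5, 5, 5, 5): truth gives 0; bid 22 gives 1 > 0. Violating.
Others bid (5, 5, 5, 22): truth gives 0; bid 22 gives 1 > 0. Violating.
Others bid (5, 5, 5, 24): truth gives -23; bid 24 gives -1 > -23. Violating.
Others bid (5, 5, 22, 5): truth gives 0; bid 22 gives 1 > 0. Violating.
Others bid (5, 5, 5, 23): truth gives 0; no alternative beats it.
Others bid (5, 5, 22, 23): truth gives 0; no alternative beats it.
(Checking all 256 profiles: 224 have a profitable deviation, 32 do not.)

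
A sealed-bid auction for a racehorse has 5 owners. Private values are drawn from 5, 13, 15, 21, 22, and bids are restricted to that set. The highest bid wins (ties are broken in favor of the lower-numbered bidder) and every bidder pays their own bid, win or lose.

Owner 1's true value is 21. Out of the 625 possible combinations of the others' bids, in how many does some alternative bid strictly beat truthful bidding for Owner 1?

450

Others bid (5, 5, 5, 5): truth gives 0; bid 5 gives 16 > 0. Violating.
Others bid (5, 5, 5, 13): truth gives 0; bid 13 gives 8 > 0. Violating.
Others bid (5, 5, 5, 15): truth gives 0; bid 15 gives 6 > 0. Violating.
Others bid (5, 5, 5, 22): truth gives -21; bid 22 gives -1 > -21. Violating.
Others bid (5, 5, 5, 21): truth gives 0; no alternative beats it.
Others bid (5, 5, 13, 21): truth gives 0; no alternative beats it.
(Checking all 625 profiles: 450 have a profitable deviation, 175 do not.)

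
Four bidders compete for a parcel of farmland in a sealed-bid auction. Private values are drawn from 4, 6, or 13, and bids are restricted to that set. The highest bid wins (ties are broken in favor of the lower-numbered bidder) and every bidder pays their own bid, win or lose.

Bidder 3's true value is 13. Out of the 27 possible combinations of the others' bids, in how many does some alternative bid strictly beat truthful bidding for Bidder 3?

17

Others bid (4, 4, 4): truth gives 0; bid 6 gives 7 > 0. Violating.
Others bid (4, 4, 6): truth gives 0; bid 6 gives 7 > 0. Violating.
Others bid (4, 13, 4): truth gives -13; bid 4 gives -4 > -13. Violating.
Others bid (4, 13, 6): truth gives -13; bid 4 gives -4 > -13. Violating.
Others bid (4, 4, 13): truth gives 0; no alternative beats it.
Others bid (4, 6, 4): truth gives 0; no alternative beats it.
(Checking all 27 profiles: 17 have a profitable deviation, 10 do not.)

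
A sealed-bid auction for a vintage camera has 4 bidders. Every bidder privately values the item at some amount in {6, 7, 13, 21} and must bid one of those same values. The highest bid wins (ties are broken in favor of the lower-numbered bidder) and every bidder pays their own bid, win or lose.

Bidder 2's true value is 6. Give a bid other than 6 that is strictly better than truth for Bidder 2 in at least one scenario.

Suppose Bidder 1 bids 6, Bidder 3 bids 6 and Bidder 4 bids 6.
Bid 6: loses but pays 6, utility -6.
Bid 7: wins, pays 7, utility 6 - 7 = -1.
So bidding 7 beats truth here (-1 > -6).

7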